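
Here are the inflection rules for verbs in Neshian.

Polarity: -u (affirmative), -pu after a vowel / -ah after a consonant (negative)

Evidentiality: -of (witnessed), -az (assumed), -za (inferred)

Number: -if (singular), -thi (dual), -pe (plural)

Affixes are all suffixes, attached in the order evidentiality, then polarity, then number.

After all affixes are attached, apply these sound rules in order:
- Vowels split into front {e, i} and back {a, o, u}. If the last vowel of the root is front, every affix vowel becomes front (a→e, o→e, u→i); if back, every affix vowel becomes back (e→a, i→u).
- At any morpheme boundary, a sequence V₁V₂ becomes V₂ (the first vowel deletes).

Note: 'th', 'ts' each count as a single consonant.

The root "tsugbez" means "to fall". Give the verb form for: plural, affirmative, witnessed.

Attach evidentiality witnessed -of → tsugbezof.
Attach polarity affirmative -u → tsugbezofu.
Attach number plural -pe → tsugbezofupe.
Apply vowel harmony: tsugbezofupe → tsugbezefipe.
Vowel deletion: no change.

tsugbezefipe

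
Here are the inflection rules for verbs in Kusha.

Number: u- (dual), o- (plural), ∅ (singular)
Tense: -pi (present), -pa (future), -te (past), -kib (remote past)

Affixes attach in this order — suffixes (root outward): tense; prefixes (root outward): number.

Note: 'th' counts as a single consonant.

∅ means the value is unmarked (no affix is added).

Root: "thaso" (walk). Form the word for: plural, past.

Attach number plural o- → othaso.
Attach tense past -te → othasote.

othasote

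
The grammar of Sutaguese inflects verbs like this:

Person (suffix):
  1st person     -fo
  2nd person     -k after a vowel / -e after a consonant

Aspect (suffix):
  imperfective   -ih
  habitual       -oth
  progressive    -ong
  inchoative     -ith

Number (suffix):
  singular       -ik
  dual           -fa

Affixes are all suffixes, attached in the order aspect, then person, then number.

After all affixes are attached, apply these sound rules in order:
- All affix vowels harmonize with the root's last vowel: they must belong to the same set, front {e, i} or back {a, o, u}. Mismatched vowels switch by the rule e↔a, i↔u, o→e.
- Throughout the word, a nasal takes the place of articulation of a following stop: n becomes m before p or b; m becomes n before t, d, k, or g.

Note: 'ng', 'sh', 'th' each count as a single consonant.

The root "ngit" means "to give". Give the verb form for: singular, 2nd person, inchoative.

Attach aspect inchoative -ith → ngitith.
Attach person 2nd person -e (after consonant 'th') → ngitithe.
Attach number singular -ik → ngititheik.
Vowel harmony: no change.
Nasal assimilation: no change.

ngititheik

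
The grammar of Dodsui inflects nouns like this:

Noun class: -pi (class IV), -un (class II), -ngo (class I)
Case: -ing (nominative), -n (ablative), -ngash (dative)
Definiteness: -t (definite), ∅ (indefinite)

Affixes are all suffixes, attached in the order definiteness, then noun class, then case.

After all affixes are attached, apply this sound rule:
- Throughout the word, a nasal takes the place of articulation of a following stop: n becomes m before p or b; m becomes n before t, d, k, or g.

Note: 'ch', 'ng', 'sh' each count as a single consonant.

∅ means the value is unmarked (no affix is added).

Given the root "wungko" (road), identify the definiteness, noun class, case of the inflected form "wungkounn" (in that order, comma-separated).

Segment: wungko-un-n.
definiteness: ∅ → indefinite.
noun class: -un → class II.
case: -n → ablative.

indefinite, class II, ablative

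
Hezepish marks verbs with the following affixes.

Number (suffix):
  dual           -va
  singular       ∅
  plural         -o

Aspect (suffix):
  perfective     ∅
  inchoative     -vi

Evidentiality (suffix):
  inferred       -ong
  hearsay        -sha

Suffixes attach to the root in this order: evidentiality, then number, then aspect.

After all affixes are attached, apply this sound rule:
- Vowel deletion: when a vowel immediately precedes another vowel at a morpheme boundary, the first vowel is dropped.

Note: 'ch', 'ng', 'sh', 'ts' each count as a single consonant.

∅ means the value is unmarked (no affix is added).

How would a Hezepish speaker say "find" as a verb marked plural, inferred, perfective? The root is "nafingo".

nafingongo

Attach evidentiality inferred -ong → nafingoong.
Attach number plural -o → nafingoongo.
aspect = perfective: zero marking, form stays nafingoongo.
Apply vowel deletion: nafingoongo → nafingongo.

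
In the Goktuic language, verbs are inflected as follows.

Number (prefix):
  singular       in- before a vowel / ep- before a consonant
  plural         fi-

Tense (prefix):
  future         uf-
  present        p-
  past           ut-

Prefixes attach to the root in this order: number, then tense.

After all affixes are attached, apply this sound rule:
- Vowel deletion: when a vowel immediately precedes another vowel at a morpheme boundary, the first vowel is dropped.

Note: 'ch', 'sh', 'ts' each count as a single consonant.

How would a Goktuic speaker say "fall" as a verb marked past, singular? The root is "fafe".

Attach number singular ep- (before consonant 'f') → epfafe.
Attach tense past ut- → utepfafe.
Vowel deletion: no change.

utepfafe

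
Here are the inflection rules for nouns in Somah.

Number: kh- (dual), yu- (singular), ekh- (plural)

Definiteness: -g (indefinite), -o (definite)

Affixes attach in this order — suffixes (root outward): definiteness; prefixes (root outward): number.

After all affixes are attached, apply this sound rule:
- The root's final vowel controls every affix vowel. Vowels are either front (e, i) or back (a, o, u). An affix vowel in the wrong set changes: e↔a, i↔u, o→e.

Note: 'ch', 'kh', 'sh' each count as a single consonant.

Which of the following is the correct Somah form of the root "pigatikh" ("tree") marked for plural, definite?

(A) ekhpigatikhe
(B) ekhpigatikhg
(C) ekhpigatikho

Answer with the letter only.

A

Attach definiteness definite -o → pigatikho.
Attach number plural ekh- → ekhpigatikho.
Apply vowel harmony: ekhpigatikho → ekhpigatikhe.
So the correct form is ekhpigatikhe, option (A).
(B) ekhpigatikhg is wrong: it uses indefinite instead of definite for definiteness.
(C) ekhpigatikho is wrong: it fails to apply the sound rule(s).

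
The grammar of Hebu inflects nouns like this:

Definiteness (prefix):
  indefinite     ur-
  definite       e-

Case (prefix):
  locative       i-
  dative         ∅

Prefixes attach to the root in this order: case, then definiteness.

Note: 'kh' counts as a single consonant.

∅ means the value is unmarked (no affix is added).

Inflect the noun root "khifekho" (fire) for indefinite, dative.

urkhifekho

case = dative: zero marking, form stays khifekho.
Attach definiteness indefinite ur- → urkhifekho.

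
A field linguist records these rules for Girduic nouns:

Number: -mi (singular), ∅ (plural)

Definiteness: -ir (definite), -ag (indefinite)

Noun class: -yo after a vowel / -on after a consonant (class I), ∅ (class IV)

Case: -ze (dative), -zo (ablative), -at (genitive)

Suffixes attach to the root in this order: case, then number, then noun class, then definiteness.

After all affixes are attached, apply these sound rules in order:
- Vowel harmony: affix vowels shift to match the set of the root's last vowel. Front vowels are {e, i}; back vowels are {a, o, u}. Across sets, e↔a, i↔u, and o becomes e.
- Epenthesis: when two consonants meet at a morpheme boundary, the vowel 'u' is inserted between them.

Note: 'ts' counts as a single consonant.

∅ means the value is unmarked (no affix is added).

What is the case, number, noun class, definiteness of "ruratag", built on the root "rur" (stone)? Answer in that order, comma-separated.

Segment: rur-at-ag.
case: -at → genitive.
number: ∅ → plural.
noun class: ∅ → class IV.
definiteness: -ag → indefinite.

genitive, plural, class IV, indefinite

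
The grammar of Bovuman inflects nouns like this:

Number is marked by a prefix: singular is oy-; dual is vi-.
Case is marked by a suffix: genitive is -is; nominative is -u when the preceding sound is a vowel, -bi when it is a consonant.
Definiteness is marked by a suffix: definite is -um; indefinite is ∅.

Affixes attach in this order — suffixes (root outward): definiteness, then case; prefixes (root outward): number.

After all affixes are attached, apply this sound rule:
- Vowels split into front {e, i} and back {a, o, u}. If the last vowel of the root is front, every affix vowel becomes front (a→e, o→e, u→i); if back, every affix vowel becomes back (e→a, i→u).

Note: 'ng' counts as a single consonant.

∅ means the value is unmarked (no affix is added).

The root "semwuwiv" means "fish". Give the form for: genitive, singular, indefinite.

definiteness = indefinite: zero marking, form stays semwuwiv.
Attach number singular oy- → oysemwuwiv.
Attach case genitive -is → oysemwuwivis.
Apply vowel harmony: oysemwuwivis → eysemwuwivis.

eysemwuwivis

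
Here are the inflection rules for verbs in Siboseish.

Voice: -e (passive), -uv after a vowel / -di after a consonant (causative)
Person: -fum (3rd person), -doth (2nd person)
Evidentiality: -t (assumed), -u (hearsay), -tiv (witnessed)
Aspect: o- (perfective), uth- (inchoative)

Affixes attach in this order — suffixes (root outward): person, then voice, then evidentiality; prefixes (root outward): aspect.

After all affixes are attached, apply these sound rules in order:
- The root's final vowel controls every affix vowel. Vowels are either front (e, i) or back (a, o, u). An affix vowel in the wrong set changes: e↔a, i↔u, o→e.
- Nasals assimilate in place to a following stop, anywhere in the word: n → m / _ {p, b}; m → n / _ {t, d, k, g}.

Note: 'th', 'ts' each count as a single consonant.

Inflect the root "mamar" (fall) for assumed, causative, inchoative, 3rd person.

uthmamarfundut

Attach person 3rd person -fum → mamarfum.
Attach aspect inchoative uth- → uthmamarfum.
Attach voice causative -di (after consonant 'm') → uthmamarfumdi.
Attach evidentiality assumed -t → uthmamarfumdit.
Apply vowel harmony: uthmamarfumdit → uthmamarfumdut.
Apply nasal assimilation: uthmamarfumdut → uthmamarfundut.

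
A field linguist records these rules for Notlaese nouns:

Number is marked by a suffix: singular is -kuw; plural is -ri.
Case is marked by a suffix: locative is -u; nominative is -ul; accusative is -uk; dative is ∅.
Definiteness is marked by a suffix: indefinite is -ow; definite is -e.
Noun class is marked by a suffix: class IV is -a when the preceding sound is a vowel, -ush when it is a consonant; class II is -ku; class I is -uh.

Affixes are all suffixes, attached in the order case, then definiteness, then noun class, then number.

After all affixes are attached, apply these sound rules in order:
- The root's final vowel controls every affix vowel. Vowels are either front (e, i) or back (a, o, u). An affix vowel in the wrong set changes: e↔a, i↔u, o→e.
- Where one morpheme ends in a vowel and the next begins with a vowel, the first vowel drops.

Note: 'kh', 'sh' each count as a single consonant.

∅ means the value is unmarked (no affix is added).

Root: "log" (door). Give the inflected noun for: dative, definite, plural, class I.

case = dative: zero marking, form stays log.
Attach definiteness definite -e → loge.
Attach noun class class I -uh → logeuh.
Attach number plural -ri → logeuhri.
Apply vowel harmony: logeuhri → logauhru.
Apply vowel deletion: logauhru → loguhru.

loguhru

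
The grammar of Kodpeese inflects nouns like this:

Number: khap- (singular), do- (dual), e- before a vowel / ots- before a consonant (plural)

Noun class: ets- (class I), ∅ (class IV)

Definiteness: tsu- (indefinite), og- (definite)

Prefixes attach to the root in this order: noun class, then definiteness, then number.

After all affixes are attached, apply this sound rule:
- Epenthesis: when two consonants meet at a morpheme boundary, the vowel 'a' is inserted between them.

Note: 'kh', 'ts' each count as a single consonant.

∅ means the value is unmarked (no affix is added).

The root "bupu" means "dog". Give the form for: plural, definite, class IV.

noun class = class IV: zero marking, form stays bupu.
Attach definiteness definite og- → ogbupu.
Attach number plural e- (before vowel 'o') → eogbupu.
Apply epenthesis: eogbupu → eogabupu.

eogabupu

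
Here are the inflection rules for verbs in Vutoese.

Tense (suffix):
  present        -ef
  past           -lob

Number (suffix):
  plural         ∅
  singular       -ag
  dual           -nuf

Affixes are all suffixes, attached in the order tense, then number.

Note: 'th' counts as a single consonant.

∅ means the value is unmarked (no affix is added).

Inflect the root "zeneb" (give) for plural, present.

zenebef

Attach tense present -ef → zenebef.
number = plural: zero marking, form stays zenebef.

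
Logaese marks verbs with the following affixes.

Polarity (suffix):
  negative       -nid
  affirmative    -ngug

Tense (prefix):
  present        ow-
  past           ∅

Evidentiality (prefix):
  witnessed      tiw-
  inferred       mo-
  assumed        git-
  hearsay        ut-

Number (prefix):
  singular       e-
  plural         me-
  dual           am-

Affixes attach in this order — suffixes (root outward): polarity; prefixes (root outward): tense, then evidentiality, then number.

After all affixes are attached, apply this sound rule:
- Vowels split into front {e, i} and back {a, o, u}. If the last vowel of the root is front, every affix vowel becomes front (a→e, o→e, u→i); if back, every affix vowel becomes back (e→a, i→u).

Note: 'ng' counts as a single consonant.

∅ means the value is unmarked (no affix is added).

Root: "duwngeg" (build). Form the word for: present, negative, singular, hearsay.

Attach polarity negative -nid → duwngegnid.
Attach tense present ow- → owduwngegnid.
Attach evidentiality hearsay ut- → utowduwngegnid.
Attach number singular e- → eutowduwngegnid.
Apply vowel harmony: eutowduwngegnid → eitewduwngegnid.

eitewduwngegnid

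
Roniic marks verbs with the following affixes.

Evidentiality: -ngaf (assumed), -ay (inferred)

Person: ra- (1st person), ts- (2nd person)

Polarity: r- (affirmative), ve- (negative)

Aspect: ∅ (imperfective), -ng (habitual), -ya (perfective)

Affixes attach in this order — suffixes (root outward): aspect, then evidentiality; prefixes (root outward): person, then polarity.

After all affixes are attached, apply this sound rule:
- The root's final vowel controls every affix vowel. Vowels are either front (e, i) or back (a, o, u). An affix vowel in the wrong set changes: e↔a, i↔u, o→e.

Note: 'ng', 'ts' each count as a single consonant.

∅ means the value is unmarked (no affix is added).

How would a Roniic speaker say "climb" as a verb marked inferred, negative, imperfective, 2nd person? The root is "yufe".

aspect = imperfective: zero marking, form stays yufe.
Attach evidentiality inferred -ay → yufeay.
Attach person 2nd person ts- → tsyufeay.
Attach polarity negative ve- → vetsyufeay.
Apply vowel harmony: vetsyufeay → vetsyufeey.

vetsyufeey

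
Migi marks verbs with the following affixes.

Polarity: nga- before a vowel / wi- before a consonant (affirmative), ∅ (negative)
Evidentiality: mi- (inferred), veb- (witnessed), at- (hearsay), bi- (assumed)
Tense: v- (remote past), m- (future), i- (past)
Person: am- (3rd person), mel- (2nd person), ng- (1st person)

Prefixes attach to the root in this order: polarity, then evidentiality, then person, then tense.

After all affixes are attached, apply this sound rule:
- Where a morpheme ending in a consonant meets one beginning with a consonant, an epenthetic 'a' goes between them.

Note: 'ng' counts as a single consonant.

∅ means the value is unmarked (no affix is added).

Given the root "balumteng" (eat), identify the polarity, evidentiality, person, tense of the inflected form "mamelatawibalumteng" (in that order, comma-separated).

affirmative, hearsay, 2nd person, future

Segment: m-mel-at-wi-balumteng.
polarity: nga/wi- → affirmative.
evidentiality: at- → hearsay.
person: mel- → 2nd person.
tense: m- → future.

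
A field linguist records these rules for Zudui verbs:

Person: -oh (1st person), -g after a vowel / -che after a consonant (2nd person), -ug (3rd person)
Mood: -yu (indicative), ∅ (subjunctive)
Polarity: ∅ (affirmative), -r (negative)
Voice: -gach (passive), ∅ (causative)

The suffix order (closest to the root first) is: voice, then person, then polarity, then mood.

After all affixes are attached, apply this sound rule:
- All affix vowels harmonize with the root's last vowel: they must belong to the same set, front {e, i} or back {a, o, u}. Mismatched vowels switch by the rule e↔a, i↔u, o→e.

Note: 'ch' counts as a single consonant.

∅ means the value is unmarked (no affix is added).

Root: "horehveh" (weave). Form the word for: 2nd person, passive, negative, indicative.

horehvehgechcheryi

Attach voice passive -gach → horehvehgach.
Attach person 2nd person -che (after consonant 'ch') → horehvehgachche.
Attach polarity negative -r → horehvehgachcher.
Attach mood indicative -yu → horehvehgachcheryu.
Apply vowel harmony: horehvehgachcheryu → horehvehgechcheryi.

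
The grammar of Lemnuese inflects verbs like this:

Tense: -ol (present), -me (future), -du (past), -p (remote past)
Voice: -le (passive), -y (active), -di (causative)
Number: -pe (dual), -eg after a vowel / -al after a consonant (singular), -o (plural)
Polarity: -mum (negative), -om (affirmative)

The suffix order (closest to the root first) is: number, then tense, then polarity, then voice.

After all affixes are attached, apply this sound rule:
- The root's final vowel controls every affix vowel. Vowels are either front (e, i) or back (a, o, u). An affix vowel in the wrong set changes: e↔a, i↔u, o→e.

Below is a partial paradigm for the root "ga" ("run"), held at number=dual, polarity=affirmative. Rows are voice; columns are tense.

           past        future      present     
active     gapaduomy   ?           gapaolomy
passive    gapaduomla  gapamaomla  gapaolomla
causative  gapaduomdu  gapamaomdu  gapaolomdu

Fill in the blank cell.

gapamaomy

Attach number dual -pe → gape.
Attach tense future -me → gapeme.
Attach polarity affirmative -om → gapemeom.
Attach voice active -y → gapemeomy.
Apply vowel harmony: gapemeomy → gapamaomy.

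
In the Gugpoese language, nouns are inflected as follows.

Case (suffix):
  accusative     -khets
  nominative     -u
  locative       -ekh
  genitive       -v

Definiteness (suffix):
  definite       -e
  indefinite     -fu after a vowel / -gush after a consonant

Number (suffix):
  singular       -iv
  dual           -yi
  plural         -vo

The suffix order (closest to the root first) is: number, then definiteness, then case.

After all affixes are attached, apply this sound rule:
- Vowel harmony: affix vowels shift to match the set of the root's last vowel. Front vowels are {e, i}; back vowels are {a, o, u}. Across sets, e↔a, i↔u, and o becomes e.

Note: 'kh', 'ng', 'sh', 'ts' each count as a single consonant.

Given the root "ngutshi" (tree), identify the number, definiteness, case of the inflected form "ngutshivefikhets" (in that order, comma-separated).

Segment: ngutshi-vo-fu-khets.
number: -vo → plural.
definiteness: -fu/gush → indefinite.
case: -khets → accusative.

plural, indefinite, accusative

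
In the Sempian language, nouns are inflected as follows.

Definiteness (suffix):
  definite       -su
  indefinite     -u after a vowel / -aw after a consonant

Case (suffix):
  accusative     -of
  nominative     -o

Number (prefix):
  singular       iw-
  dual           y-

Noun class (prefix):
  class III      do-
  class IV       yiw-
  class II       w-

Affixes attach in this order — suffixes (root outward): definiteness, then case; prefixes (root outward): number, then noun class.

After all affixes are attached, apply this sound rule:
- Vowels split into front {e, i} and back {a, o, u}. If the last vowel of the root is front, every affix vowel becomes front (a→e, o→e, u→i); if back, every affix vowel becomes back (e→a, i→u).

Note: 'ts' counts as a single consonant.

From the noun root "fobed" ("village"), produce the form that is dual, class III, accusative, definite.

Attach number dual y- → yfobed.
Attach definiteness definite -su → yfobedsu.
Attach case accusative -of → yfobedsuof.
Attach noun class class III do- → doyfobedsuof.
Apply vowel harmony: doyfobedsuof → deyfobedsief.

deyfobedsief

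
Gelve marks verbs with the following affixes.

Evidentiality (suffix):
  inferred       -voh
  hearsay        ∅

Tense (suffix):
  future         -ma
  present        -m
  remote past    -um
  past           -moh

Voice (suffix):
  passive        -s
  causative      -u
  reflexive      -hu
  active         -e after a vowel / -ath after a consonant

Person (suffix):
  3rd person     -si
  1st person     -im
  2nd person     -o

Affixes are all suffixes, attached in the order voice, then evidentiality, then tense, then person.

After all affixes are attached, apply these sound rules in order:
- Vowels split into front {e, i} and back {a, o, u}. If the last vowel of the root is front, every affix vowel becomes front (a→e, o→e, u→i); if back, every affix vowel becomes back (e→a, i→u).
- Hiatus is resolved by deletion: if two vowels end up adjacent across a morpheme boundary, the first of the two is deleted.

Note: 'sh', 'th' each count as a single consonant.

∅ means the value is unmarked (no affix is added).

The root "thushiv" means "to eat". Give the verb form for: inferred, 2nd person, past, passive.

thushivsvehmehe

Attach voice passive -s → thushivs.
Attach evidentiality inferred -voh → thushivsvoh.
Attach tense past -moh → thushivsvohmoh.
Attach person 2nd person -o → thushivsvohmoho.
Apply vowel harmony: thushivsvohmoho → thushivsvehmehe.
Vowel deletion: no change.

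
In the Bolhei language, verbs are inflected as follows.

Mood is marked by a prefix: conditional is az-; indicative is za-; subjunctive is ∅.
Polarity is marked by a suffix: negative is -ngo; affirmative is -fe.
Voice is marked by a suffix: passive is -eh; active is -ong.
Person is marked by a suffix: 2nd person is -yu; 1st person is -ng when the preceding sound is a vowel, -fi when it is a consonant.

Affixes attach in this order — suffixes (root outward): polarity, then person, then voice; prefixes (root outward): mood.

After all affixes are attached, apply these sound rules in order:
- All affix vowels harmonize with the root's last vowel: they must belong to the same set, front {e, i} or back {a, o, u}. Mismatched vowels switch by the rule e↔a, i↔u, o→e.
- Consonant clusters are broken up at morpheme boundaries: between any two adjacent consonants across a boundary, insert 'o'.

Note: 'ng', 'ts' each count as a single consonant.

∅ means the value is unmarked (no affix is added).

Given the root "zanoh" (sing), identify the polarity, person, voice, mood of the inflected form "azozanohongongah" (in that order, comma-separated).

Segment: az-zanoh-ngo-ng-eh.
polarity: -ngo → negative.
person: -ng/fi → 1st person.
voice: -eh → passive.
mood: az- → conditional.

negative, 1st person, passive, conditional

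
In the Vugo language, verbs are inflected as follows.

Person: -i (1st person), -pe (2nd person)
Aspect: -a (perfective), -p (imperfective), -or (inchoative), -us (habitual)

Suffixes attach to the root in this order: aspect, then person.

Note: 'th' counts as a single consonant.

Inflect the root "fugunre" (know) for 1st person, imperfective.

fugunrepi

Attach aspect imperfective -p → fugunrep.
Attach person 1st person -i → fugunrepi.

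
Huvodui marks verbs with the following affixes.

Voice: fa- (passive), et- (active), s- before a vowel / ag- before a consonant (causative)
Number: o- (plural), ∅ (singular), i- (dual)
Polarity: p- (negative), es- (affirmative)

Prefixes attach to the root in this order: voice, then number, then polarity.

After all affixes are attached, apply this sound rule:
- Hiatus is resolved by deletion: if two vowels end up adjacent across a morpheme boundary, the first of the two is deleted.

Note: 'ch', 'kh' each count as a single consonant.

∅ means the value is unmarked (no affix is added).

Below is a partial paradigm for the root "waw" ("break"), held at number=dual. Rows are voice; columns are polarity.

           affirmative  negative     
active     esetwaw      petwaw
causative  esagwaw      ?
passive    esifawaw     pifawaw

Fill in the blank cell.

Attach voice causative ag- (before consonant 'w') → agwaw.
Attach number dual i- → iagwaw.
Attach polarity negative p- → piagwaw.
Apply vowel deletion: piagwaw → pagwaw.

pagwaw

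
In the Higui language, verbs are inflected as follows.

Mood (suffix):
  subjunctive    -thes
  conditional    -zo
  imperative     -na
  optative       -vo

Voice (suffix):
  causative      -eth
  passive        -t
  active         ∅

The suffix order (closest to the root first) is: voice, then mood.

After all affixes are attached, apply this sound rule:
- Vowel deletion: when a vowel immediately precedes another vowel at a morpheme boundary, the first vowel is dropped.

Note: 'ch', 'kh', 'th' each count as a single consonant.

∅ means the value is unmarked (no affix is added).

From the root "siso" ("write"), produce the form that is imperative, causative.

Attach voice causative -eth → sisoeth.
Attach mood imperative -na → sisoethna.
Apply vowel deletion: sisoethna → sisethna.

sisethna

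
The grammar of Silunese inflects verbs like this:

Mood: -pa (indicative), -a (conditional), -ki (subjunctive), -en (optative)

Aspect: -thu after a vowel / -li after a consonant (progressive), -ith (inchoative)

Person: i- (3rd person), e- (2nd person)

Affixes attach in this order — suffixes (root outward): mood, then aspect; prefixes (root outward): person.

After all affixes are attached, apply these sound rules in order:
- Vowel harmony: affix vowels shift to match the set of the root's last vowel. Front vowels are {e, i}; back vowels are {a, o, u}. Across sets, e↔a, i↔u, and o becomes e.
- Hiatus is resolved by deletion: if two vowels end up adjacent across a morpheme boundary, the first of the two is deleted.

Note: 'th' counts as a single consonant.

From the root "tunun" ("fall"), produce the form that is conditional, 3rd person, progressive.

Attach mood conditional -a → tununa.
Attach person 3rd person i- → itununa.
Attach aspect progressive -thu (after vowel 'a') → itununathu.
Apply vowel harmony: itununathu → utununathu.
Vowel deletion: no change.

utununathu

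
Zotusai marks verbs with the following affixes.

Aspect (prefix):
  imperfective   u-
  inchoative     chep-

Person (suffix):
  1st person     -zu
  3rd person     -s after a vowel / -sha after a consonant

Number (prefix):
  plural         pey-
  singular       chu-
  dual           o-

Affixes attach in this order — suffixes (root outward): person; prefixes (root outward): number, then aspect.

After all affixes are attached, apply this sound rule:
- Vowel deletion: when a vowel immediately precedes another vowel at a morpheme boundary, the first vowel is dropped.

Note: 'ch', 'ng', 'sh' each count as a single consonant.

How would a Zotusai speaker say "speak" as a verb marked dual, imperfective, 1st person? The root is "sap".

Attach number dual o- → osap.
Attach person 1st person -zu → osapzu.
Attach aspect imperfective u- → uosapzu.
Apply vowel deletion: uosapzu → osapzu.

osapzu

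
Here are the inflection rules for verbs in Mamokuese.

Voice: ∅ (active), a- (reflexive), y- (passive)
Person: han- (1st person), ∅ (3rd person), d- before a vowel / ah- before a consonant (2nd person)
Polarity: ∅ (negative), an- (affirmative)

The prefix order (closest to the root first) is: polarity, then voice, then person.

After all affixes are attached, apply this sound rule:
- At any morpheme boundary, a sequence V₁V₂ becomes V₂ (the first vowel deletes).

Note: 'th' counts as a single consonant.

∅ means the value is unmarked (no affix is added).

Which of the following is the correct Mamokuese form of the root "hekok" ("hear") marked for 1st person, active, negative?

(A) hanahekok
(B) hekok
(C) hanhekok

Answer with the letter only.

polarity = negative: zero marking, form stays hekok.
voice = active: zero marking, form stays hekok.
Attach person 1st person han- → hanhekok.
Vowel deletion: no change.
So the correct form is hanhekok, option (C).
(B) hekok is wrong: it uses 3rd person instead of 1st person for person.
(A) hanahekok is wrong: it uses reflexive instead of active for voice.

C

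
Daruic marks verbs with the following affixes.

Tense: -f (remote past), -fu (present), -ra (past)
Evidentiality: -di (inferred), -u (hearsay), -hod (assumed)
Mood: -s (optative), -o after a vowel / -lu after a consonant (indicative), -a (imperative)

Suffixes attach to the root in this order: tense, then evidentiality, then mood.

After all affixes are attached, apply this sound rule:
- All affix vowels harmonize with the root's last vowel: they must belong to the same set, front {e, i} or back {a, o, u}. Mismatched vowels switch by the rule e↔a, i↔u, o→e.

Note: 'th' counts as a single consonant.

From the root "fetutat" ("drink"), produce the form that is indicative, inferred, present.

Attach tense present -fu → fetutatfu.
Attach evidentiality inferred -di → fetutatfudi.
Attach mood indicative -o (after vowel 'i') → fetutatfudio.
Apply vowel harmony: fetutatfudio → fetutatfuduo.

fetutatfuduo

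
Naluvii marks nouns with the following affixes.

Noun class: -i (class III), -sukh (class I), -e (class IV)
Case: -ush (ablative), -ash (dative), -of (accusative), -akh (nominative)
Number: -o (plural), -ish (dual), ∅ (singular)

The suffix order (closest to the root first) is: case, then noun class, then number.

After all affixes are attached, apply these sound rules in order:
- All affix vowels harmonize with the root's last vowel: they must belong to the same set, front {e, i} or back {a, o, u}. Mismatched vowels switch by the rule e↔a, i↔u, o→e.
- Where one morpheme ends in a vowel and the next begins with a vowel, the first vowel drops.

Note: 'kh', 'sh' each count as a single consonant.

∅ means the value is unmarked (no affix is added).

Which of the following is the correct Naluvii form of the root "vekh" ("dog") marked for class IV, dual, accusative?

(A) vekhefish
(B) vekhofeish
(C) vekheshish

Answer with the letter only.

Attach case accusative -of → vekhof.
Attach noun class class IV -e → vekhofe.
Attach number dual -ish → vekhofeish.
Apply vowel harmony: vekhofeish → vekhefeish.
Apply vowel deletion: vekhefeish → vekhefish.
So the correct form is vekhefish, option (A).
(C) vekheshish is wrong: it uses dative instead of accusative for case.
(B) vekhofeish is wrong: it fails to apply the sound rule(s).

A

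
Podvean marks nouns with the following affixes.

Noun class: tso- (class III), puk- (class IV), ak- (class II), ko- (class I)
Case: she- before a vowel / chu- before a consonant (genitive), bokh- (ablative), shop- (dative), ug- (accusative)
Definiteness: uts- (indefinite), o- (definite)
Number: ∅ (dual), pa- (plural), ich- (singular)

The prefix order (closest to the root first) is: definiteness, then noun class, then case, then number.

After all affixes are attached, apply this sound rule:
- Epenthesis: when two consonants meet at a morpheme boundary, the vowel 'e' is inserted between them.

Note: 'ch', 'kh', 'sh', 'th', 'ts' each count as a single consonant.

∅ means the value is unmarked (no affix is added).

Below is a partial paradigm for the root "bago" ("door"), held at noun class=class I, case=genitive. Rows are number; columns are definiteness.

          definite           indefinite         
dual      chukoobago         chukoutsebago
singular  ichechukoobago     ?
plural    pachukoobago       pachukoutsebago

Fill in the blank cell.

Attach definiteness indefinite uts- → utsbago.
Attach noun class class I ko- → koutsbago.
Attach case genitive chu- (before consonant 'k') → chukoutsbago.
Attach number singular ich- → ichchukoutsbago.
Apply epenthesis: ichchukoutsbago → ichechukoutsebago.

ichechukoutsebago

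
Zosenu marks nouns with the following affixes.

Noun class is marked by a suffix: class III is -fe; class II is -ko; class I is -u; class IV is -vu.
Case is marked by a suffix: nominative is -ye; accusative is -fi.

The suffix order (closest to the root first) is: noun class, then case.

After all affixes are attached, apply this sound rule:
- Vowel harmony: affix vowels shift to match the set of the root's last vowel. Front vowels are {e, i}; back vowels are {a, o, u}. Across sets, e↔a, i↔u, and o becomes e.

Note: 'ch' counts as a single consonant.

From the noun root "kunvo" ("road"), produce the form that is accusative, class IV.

Attach noun class class IV -vu → kunvovu.
Attach case accusative -fi → kunvovufi.
Apply vowel harmony: kunvovufi → kunvovufu.

kunvovufu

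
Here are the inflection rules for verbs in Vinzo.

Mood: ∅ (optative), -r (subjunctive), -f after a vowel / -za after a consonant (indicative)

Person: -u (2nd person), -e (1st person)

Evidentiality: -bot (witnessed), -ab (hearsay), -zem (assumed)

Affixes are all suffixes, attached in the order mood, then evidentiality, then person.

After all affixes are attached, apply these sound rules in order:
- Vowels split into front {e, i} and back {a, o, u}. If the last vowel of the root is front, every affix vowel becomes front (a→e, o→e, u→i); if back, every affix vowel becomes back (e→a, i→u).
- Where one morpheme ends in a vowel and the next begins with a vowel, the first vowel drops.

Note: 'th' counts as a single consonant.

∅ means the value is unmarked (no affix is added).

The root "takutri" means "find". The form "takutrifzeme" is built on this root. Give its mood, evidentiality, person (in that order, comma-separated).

Segment: takutri-f-zem-e.
mood: -f/za → indicative.
evidentiality: -zem → assumed.
person: -e → 1st person.

indicative, assumed, 1st person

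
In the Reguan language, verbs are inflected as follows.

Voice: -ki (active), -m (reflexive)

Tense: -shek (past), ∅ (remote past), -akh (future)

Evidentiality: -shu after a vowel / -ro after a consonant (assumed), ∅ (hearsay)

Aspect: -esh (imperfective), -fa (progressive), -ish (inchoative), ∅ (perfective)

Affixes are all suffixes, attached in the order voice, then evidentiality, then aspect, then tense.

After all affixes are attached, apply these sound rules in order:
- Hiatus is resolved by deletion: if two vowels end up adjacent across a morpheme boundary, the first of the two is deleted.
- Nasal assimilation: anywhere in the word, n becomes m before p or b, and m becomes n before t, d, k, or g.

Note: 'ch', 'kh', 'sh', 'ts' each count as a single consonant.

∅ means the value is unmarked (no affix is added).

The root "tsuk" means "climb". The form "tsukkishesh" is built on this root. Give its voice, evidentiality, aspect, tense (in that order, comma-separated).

Segment: tsuk-ki-shu-esh.
voice: -ki → active.
evidentiality: -shu/ro → assumed.
aspect: -esh → imperfective.
tense: ∅ → remote past.

active, assumed, imperfective, remote past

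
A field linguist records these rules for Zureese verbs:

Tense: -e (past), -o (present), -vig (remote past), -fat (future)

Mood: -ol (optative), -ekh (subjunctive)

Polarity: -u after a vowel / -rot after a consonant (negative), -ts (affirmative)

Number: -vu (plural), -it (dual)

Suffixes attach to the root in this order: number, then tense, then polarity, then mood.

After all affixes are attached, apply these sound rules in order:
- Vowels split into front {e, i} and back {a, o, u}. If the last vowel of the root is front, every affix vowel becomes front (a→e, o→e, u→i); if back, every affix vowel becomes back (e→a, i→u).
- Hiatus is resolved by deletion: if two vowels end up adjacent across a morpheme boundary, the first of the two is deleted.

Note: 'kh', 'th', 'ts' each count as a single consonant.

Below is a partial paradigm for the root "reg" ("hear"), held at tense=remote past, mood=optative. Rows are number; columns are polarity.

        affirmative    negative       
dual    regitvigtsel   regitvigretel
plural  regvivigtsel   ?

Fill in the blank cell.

Attach number plural -vu → regvu.
Attach tense remote past -vig → regvuvig.
Attach polarity negative -rot (after consonant 'g') → regvuvigrot.
Attach mood optative -ol → regvuvigrotol.
Apply vowel harmony: regvuvigrotol → regvivigretel.
Vowel deletion: no change.

regvivigretel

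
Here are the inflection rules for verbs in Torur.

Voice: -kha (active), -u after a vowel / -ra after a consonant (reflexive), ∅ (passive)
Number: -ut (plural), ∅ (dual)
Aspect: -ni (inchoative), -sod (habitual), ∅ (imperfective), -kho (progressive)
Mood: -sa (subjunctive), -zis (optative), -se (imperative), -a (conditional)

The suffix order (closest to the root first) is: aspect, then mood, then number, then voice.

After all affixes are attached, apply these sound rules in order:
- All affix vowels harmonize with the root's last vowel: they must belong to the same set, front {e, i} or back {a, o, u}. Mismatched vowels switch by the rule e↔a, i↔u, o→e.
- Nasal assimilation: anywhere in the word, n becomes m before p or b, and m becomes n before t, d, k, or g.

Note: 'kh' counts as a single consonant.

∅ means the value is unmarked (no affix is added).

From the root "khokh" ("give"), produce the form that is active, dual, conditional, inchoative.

Attach aspect inchoative -ni → khokhni.
Attach mood conditional -a → khokhnia.
number = dual: zero marking, form stays khokhnia.
Attach voice active -kha → khokhniakha.
Apply vowel harmony: khokhniakha → khokhnuakha.
Nasal assimilation: no change.

khokhnuakha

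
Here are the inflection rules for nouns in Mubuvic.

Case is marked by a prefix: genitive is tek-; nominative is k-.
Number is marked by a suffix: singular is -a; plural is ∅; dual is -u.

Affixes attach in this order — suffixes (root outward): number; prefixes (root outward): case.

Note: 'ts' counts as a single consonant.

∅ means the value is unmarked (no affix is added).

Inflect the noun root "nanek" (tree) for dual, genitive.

teknaneku

Attach case genitive tek- → teknanek.
Attach number dual -u → teknaneku.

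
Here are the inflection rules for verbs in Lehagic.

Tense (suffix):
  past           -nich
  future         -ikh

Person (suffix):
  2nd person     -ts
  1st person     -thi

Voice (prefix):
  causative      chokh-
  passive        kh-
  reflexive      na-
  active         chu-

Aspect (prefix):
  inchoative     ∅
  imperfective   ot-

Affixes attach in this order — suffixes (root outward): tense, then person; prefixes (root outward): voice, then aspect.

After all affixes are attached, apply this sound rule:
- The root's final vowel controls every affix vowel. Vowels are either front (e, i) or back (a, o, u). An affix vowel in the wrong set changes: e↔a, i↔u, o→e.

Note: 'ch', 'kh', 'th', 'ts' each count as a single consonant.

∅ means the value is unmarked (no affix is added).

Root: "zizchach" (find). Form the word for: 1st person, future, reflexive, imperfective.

Attach voice reflexive na- → nazizchach.
Attach tense future -ikh → nazizchachikh.
Attach person 1st person -thi → nazizchachikhthi.
Attach aspect imperfective ot- → otnazizchachikhthi.
Apply vowel harmony: otnazizchachikhthi → otnazizchachukhthu.

otnazizchachukhthu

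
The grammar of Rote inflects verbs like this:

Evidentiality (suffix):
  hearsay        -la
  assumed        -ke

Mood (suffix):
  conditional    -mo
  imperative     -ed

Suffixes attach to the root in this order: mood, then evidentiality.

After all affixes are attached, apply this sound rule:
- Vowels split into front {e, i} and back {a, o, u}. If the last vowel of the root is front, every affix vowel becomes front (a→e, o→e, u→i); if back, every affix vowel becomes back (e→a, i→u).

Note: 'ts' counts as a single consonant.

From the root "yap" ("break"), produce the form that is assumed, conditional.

Attach mood conditional -mo → yapmo.
Attach evidentiality assumed -ke → yapmoke.
Apply vowel harmony: yapmoke → yapmoka.

yapmoka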